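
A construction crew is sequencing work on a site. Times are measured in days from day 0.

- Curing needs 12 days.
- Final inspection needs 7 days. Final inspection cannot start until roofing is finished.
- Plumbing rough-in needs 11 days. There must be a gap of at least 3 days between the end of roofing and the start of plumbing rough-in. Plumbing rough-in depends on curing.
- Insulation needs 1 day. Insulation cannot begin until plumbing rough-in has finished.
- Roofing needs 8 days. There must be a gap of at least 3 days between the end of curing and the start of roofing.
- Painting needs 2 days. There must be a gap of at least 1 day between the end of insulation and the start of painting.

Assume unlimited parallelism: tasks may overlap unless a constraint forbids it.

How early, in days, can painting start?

39

Nothing blocks curing, so it runs from day 0 to day 12.
Roofing cannot begin until curing (finishes day 12, plus 3-day gap → day 15). It runs from day 15 to 15 + 8 = day 23.
Plumbing rough-in needs all of roofing (finishes day 23, plus 3-day gap → day 26); curing (finishes day 12). That puts its earliest start at day 26; it finishes at 26 + 11 = day 37.
Insulation cannot begin until plumbing rough-in (finishes day 37). It runs from day 37 to 37 + 1 = day 38.
Painting waits on insulation (finishes day 38, plus 1-day gap → day 39), so the earliest it can start is day 39.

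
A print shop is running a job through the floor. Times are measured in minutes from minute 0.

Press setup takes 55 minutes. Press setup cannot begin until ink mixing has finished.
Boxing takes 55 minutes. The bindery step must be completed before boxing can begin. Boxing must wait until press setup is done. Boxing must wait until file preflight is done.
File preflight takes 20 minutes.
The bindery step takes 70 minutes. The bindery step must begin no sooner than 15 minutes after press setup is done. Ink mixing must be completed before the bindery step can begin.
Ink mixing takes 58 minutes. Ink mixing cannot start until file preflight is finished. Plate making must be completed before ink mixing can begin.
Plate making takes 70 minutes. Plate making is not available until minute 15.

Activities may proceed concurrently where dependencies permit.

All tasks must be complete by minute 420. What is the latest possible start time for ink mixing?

167

To finish by minute 420, boxing (duration 55) must start no later than minute 365.
The bindery step feeds into boxing (must start by minute 365); so the bindery step must finish by minute 365 and therefore start by minute 295.
Press setup must finish in time for the bindery step (must start by minute 295, minus 15-minute gap → minute 280); boxing (must start by minute 365). The tightest is minute 280, so press setup must start by 280 − 55 = minute 225.
For ink mixing: press setup (must start by minute 225); the bindery step (must start by minute 295). The most restrictive is minute 225; with a 58-minute duration, ink mixing must start by minute 167.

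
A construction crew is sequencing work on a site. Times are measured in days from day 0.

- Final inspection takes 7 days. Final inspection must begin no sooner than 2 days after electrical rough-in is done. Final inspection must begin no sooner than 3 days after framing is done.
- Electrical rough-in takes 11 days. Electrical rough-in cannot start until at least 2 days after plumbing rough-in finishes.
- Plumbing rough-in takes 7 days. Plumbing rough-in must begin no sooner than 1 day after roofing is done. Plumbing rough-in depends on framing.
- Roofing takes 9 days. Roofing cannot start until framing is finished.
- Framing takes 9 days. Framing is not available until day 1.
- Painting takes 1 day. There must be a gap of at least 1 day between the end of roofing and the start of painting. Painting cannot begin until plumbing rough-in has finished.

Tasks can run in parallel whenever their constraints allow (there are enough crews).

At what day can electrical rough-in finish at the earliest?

Framing cannot begin until its own release at day 1. It runs from day 1 to 1 + 9 = day 10.
Roofing cannot begin until framing (finishes day 10). It runs from day 10 to 10 + 9 = day 19.
Plumbing rough-in cannot start until roofing (finishes day 19, plus 1-day gap → day 20); framing (finishes day 10). The controlling bound is day 20, so plumbing rough-in finishes at 20 + 7 = day 27.
Electrical rough-in cannot begin until plumbing rough-in (finishes day 27, plus 2-day gap → day 29). It runs from day 29 to 29 + 11 = day 40.

40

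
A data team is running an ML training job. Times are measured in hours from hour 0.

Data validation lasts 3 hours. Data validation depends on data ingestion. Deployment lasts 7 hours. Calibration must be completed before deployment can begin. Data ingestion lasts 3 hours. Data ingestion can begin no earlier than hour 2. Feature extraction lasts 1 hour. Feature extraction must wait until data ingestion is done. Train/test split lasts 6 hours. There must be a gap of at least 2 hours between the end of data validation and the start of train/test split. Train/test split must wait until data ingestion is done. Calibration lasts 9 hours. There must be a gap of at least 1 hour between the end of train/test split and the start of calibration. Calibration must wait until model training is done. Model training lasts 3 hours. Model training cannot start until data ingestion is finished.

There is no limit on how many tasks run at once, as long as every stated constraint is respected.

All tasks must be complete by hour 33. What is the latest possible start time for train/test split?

Nothing follows deployment; the deadline of hour 33 is its only limit. It must start by 33 − 7 = hour 26.
Since deployment (must start by hour 26) depends on it, calibration must finish by hour 26. Backing off its 9-hour duration gives a latest start of hour 17.
Train/test split has to be done before calibration (must start by hour 17, minus 1-hour gap → hour 16). That means finishing by hour 16, i.e. starting by 16 − 6 = hour 10.

10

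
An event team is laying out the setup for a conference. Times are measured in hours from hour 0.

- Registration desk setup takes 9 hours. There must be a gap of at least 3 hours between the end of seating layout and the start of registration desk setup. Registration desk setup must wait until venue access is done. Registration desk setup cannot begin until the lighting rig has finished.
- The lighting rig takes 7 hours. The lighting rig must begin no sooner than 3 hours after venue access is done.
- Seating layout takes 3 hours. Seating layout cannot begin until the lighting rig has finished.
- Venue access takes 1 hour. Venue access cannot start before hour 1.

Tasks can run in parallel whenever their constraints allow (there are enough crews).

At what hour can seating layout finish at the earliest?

15

Venue access cannot begin until its own release at hour 1. It runs from hour 1 to 1 + 1 = hour 2.
The lighting rig cannot begin until venue access (finishes hour 2, plus 3-hour gap → hour 5). It runs from hour 5 to 5 + 7 = hour 12.
After the lighting rig (finishes hour 12), seating layout can start at hour 12 and finishes at hour 15.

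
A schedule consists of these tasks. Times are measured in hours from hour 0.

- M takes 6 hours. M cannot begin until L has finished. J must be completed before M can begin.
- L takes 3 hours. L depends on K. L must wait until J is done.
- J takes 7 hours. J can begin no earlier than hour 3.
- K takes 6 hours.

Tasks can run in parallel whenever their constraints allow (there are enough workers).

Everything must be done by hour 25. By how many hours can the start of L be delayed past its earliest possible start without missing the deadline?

Nothing blocks K, so it runs from hour 0 to hour 6.
J waits on its own release at hour 3, so it starts at hour 3 and finishes at 3 + 7 = hour 10.
L has to wait for K (finishes hour 6); J (finishes hour 10). The latest of these is hour 10, so L runs hour 10 to 10 + 3 = hour 13.

Working backward from the deadline:
To finish by hour 25, M (duration 6) must start no later than hour 19.
L feeds into M (must start by hour 19); so L must finish by hour 19 and therefore start by hour 16.
So L can start as early as hour 10 and as late as hour 16, giving 16 − 10 = 6 hours of slack.

6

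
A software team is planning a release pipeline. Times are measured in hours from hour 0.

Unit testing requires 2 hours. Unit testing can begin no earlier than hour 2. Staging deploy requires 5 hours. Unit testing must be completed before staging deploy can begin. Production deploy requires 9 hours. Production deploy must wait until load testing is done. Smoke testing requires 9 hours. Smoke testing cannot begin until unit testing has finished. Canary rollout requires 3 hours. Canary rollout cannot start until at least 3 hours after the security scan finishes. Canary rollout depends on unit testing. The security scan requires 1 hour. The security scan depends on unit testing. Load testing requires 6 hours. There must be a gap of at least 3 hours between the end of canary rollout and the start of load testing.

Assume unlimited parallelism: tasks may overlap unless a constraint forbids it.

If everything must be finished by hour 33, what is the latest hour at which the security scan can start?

Nothing follows production deploy; the deadline of hour 33 is its only limit. It must start by 33 − 9 = hour 24.
Load testing has to be done before production deploy (must start by hour 24). That means finishing by hour 24, i.e. starting by 24 − 6 = hour 18.
Canary rollout feeds into load testing (must start by hour 18, minus 3-hour gap → hour 15); so canary rollout must finish by hour 15 and therefore start by hour 12.
The security scan has to be done before canary rollout (must start by hour 12, minus 3-hour gap → hour 9). That means finishing by hour 9, i.e. starting by 9 − 1 = hour 8.

8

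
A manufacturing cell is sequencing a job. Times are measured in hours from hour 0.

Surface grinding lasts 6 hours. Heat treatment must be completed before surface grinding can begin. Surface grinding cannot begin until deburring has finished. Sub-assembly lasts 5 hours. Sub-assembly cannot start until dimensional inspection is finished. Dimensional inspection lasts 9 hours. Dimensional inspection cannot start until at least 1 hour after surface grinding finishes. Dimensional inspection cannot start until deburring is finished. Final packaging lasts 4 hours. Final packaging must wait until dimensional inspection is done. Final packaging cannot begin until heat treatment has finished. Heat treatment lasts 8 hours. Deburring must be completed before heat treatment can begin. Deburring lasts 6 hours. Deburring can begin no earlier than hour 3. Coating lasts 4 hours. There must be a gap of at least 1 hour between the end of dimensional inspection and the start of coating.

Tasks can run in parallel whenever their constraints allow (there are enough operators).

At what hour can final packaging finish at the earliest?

37

Deburring cannot begin until its own release at hour 3. It runs from hour 3 to 3 + 6 = hour 9.
Heat treatment cannot begin until deburring (finishes hour 9). It runs from hour 9 to 9 + 8 = hour 17.
Surface grinding needs all of heat treatment (finishes hour 17); deburring (finishes hour 9). That puts its earliest start at hour 17; it finishes at 17 + 6 = hour 23.
For dimensional inspection: surface grinding (finishes hour 23, plus 1-hour gap → hour 24); deburring (finishes hour 9). Taking the maximum gives a start of hour 24, and it finishes at 24 + 9 = hour 33.
Final packaging needs all of dimensional inspection (finishes hour 33); heat treatment (finishes hour 17). That puts its earliest start at hour 33; it finishes at 33 + 4 = hour 37.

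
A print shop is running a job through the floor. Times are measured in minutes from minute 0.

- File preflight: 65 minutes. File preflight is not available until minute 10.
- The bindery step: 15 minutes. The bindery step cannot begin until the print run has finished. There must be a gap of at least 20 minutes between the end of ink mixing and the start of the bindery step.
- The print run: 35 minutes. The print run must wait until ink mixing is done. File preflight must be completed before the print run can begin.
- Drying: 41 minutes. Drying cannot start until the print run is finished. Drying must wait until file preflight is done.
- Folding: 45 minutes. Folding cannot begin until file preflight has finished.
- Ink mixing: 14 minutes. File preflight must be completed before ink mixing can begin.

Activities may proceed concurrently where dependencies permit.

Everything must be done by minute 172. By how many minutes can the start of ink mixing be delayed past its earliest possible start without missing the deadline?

After its own release at minute 10, file preflight can start at minute 10 and finishes at minute 75.
After file preflight (finishes minute 75), ink mixing can start at minute 75 and finishes at minute 89.

Working backward from the deadline:
To finish by minute 172, drying (duration 41) must start no later than minute 131.
To finish by minute 172, the bindery step (duration 15) must start no later than minute 157.
The print run has several dependents: drying (must start by minute 131); the bindery step (must start by minute 157). The earliest of those limits is minute 131, so the print run must start by 131 − 35 = minute 96.
For ink mixing: the print run (must start by minute 96); the bindery step (must start by minute 157, minus 20-minute gap → minute 137). The most restrictive is minute 96; with a 14-minute duration, ink mixing must start by minute 82.
So ink mixing can start as early as minute 75 and as late as minute 82, giving 82 − 75 = 7 minutes of slack.

7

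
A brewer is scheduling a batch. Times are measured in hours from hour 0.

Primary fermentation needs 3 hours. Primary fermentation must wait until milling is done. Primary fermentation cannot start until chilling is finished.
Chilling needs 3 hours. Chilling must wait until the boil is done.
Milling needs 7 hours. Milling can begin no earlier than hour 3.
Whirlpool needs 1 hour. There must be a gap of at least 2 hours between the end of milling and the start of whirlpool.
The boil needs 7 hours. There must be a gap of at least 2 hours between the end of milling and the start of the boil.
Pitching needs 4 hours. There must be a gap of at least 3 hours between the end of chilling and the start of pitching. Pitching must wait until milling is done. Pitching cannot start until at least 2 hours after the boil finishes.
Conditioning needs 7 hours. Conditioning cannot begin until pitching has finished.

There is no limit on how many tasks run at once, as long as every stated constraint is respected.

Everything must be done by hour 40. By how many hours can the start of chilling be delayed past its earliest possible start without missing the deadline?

Milling cannot begin until its own release at hour 3. It runs from hour 3 to 3 + 7 = hour 10.
The boil waits on milling (finishes hour 10, plus 2-hour gap → hour 12), so it starts at hour 12 and finishes at 12 + 7 = hour 19.
Chilling cannot begin until the boil (finishes hour 19). It runs from hour 19 to 19 + 3 = hour 22.

Working backward from the deadline:
Nothing follows conditioning; the deadline of hour 40 is its only limit. It must start by 40 − 7 = hour 33.
Pitching feeds into conditioning (must start by hour 33); so pitching must finish by hour 33 and therefore start by hour 29.
Nothing follows primary fermentation; the deadline of hour 40 is its only limit. It must start by 40 − 3 = hour 37.
For chilling: pitching (must start by hour 29, minus 3-hour gap → hour 26); primary fermentation (must start by hour 37). The most restrictive is hour 26; with a 3-hour duration, chilling must start by hour 23.
So chilling can start as early as hour 19 and as late as hour 23, giving 23 − 19 = 4 hours of slack.

4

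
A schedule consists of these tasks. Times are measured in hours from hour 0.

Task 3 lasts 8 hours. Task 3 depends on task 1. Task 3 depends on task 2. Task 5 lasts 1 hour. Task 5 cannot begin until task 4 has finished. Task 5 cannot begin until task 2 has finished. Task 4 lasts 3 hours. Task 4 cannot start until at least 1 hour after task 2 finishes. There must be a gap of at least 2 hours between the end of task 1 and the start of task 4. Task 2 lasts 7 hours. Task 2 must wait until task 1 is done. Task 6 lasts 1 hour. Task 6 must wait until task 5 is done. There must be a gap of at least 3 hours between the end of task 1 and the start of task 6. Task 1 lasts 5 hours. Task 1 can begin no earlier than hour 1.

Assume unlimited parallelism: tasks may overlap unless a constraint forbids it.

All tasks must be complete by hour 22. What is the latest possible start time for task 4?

Task 6 has no dependents, so it just needs to finish by hour 22. Starting by 22 − 1 = hour 21 achieves that.
Task 5 feeds into task 6 (must start by hour 21); so task 5 must finish by hour 21 and therefore start by hour 20.
Since task 5 (must start by hour 20) depends on it, task 4 must finish by hour 20. Backing off its 3-hour duration gives a latest start of hour 17.

17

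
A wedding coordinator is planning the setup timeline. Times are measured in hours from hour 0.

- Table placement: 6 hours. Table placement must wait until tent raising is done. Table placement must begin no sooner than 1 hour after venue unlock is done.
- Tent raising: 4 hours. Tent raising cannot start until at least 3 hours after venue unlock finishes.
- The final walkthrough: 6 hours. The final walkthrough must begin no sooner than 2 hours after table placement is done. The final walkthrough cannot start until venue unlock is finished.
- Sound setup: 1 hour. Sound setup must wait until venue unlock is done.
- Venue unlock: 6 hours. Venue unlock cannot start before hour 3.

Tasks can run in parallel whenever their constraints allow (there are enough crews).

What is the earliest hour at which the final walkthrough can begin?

24

After its own release at hour 3, venue unlock can start at hour 3 and finishes at hour 9.
Tent raising waits on venue unlock (finishes hour 9, plus 3-hour gap → hour 12), so it starts at hour 12 and finishes at 12 + 4 = hour 16.
Table placement has to wait for tent raising (finishes hour 16); venue unlock (finishes hour 9, plus 1-hour gap → hour 10). The latest of these is hour 16, so table placement runs hour 16 to 16 + 6 = hour 22.
The final walkthrough waits on table placement (finishes hour 22, plus 2-hour gap → hour 24); venue unlock (finishes hour 9). The latest of these is hour 24, which is the earliest the final walkthrough can start.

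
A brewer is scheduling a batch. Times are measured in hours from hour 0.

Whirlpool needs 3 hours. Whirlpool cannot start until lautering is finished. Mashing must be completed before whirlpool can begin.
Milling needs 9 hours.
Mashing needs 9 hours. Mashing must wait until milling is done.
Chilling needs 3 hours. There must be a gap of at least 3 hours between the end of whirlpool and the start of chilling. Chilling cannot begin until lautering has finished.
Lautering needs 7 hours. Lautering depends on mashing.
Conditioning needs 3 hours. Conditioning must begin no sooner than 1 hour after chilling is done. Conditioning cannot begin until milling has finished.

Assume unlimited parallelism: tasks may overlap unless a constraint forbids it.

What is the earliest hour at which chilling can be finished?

34

Milling has no prerequisites, so it starts at hour 0 and finishes at hour 9.
After milling (finishes hour 9), mashing can start at hour 9 and finishes at hour 18.
Lautering waits on mashing (finishes hour 18), so it starts at hour 18 and finishes at 18 + 7 = hour 25.
Whirlpool has to wait for lautering (finishes hour 25); mashing (finishes hour 18). The latest of these is hour 25, so whirlpool runs hour 25 to 25 + 3 = hour 28.
For chilling: whirlpool (finishes hour 28, plus 3-hour gap → hour 31); lautering (finishes hour 25). Taking the maximum gives a start of hour 31, and it finishes at 31 + 3 = hour 34.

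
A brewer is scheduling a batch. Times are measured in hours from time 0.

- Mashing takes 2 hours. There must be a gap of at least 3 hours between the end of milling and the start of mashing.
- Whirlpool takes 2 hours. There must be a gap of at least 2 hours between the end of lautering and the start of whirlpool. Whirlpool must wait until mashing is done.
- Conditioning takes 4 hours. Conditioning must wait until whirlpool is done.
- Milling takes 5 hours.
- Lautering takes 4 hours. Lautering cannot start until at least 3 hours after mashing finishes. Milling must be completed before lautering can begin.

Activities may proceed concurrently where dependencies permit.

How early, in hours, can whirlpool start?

Nothing blocks milling, so it runs from hour 0 to hour 5.
Mashing waits on milling (finishes hour 5, plus 3-hour gap → hour 8), so it starts at hour 8 and finishes at 8 + 2 = hour 10.
Lautering needs all of mashing (finishes hour 10, plus 3-hour gap → hour 13); milling (finishes hour 5). That puts its earliest start at hour 13; it finishes at 13 + 4 = hour 17.
Whirlpool waits on lautering (finishes hour 17, plus 2-hour gap → hour 19); mashing (finishes hour 10). The latest of these is hour 19, which is the earliest whirlpool can start.

19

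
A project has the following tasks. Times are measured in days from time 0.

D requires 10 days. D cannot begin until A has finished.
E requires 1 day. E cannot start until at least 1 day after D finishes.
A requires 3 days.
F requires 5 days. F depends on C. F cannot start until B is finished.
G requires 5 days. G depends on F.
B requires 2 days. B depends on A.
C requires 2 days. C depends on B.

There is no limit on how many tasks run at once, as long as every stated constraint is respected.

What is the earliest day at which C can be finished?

A has no prerequisites, so it starts at day 0 and finishes at day 3.
B cannot begin until A (finishes day 3). It runs from day 3 to 3 + 2 = day 5.
C waits on B (finishes day 5), so it starts at day 5 and finishes at 5 + 2 = day 7.

7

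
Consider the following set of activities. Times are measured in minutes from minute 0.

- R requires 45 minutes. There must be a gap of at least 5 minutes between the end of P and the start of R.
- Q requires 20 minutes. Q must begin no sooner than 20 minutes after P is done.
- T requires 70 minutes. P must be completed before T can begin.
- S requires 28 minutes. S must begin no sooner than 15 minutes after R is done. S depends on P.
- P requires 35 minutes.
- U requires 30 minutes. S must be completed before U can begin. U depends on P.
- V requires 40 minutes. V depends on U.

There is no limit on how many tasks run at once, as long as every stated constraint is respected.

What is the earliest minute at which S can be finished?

Nothing blocks P, so it runs from minute 0 to minute 35.
R cannot begin until P (finishes minute 35, plus 5-minute gap → minute 40). It runs from minute 40 to 40 + 45 = minute 85.
S needs all of R (finishes minute 85, plus 15-minute gap → minute 100); P (finishes minute 35). That puts its earliest start at minute 100; it finishes at 100 + 28 = minute 128.

128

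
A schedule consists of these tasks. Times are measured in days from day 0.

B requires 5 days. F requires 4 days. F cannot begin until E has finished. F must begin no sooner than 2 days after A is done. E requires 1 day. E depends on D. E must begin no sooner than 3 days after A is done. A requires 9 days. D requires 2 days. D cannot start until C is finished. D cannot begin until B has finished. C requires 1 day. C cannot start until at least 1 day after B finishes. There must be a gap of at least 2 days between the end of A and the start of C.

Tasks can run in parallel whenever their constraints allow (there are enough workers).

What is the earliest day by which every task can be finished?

B can start immediately at day 0; it finishes at day 5.
Nothing blocks A, so it runs from day 0 to day 9.
C has to wait for B (finishes day 5, plus 1-day gap → day 6); A (finishes day 9, plus 2-day gap → day 11). The latest of these is day 11, so C runs day 11 to 11 + 1 = day 12.
D cannot start until C (finishes day 12); B (finishes day 5). The controlling bound is day 12, so D finishes at 12 + 2 = day 14.
E has to wait for D (finishes day 14); A (finishes day 9, plus 3-day gap → day 12). The latest of these is day 14, so E runs day 14 to 14 + 1 = day 15.
F needs all of E (finishes day 15); A (finishes day 9, plus 2-day gap → day 11). That puts its earliest start at day 15; it finishes at 15 + 4 = day 19.
All tasks are finished once the last one completes. Finish times: A at 9, B at 5, C at 12, D at 14, E at 15, F at 19. The latest is day 19.

19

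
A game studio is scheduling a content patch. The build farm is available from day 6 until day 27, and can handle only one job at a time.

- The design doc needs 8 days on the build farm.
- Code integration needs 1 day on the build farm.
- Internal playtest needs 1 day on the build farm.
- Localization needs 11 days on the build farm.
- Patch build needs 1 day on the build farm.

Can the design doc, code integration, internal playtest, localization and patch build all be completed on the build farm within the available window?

The build farm window is 27 − 6 = 21 days.
Running back to back, the jobs need 8 + 1 + 1 + 11 + 1 = 22 days on the build farm.
Since 22 > 21, they cannot all fit.

No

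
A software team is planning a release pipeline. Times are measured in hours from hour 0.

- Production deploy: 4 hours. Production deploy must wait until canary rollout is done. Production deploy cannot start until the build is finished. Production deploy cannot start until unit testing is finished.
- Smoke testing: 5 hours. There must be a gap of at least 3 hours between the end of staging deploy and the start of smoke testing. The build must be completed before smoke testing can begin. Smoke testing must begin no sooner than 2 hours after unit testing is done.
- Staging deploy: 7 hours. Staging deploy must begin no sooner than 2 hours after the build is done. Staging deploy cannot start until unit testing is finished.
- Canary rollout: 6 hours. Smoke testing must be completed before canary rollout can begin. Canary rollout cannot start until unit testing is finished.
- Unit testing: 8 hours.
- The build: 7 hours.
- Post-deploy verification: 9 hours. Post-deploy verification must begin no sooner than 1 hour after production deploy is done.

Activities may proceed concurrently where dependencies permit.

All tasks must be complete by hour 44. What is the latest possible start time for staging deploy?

To finish by hour 44, post-deploy verification (duration 9) must start no later than hour 35.
Since post-deploy verification (must start by hour 35, minus 1-hour gap → hour 34) depends on it, production deploy must finish by hour 34. Backing off its 4-hour duration gives a latest start of hour 30.
Since production deploy (must start by hour 30) depends on it, canary rollout must finish by hour 30. Backing off its 6-hour duration gives a latest start of hour 24.
Smoke testing must finish before canary rollout (must start by hour 24). With a 5-hour duration, smoke testing must start by 24 − 5 = hour 19.
Since smoke testing (must start by hour 19, minus 3-hour gap → hour 16) depends on it, staging deploy must finish by hour 16. Backing off its 7-hour duration gives a latest start of hour 9.

9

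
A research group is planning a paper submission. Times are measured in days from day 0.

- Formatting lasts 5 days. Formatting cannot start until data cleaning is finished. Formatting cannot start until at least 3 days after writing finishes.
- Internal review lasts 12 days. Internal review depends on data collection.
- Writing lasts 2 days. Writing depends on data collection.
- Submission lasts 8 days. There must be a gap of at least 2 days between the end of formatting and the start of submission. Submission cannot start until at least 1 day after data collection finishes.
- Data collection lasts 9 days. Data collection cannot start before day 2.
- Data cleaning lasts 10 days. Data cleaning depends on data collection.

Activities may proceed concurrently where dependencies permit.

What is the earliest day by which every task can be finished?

36

After its own release at day 2, data collection can start at day 2 and finishes at day 11.
After data collection (finishes day 11), internal review can start at day 11 and finishes at day 23.
After data collection (finishes day 11), writing can start at day 11 and finishes at day 13.
Data cleaning waits on data collection (finishes day 11), so it starts at day 11 and finishes at 11 + 10 = day 21.
For formatting: data cleaning (finishes day 21); writing (finishes day 13, plus 3-day gap → day 16). Taking the maximum gives a start of day 21, and it finishes at 21 + 5 = day 26.
Submission cannot start until formatting (finishes day 26, plus 2-day gap → day 28); data collection (finishes day 11, plus 1-day gap → day 12). The controlling bound is day 28, so submission finishes at 28 + 8 = day 36.
All tasks are finished once the last one completes. Finish times: Data collection at 11, Data cleaning at 21, Writing at 13, Internal review at 23, Formatting at 26, Submission at 36. The latest is day 36.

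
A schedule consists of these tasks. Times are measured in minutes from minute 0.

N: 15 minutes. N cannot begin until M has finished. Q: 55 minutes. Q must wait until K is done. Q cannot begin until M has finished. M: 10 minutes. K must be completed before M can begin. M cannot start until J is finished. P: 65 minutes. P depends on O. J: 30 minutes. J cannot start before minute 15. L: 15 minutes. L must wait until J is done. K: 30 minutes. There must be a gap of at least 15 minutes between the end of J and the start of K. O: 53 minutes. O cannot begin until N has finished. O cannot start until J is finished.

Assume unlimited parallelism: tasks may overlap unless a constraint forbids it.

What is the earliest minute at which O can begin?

115

After its own release at minute 15, J can start at minute 15 and finishes at minute 45.
K waits on J (finishes minute 45, plus 15-minute gap → minute 60), so it starts at minute 60 and finishes at 60 + 30 = minute 90.
M needs all of K (finishes minute 90); J (finishes minute 45). That puts its earliest start at minute 90; it finishes at 90 + 10 = minute 100.
After M (finishes minute 100), N can start at minute 100 and finishes at minute 115.
O waits on N (finishes minute 115); J (finishes minute 45). The latest of these is minute 115, which is the earliest O can start.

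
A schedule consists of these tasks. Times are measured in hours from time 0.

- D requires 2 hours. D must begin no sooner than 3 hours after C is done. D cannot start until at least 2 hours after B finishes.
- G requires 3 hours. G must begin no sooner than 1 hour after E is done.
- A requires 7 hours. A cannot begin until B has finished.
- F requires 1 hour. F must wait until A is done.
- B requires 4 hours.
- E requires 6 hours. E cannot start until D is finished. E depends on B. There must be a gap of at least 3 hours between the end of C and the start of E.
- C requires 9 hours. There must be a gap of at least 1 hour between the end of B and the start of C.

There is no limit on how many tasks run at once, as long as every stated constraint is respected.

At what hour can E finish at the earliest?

25

B can start immediately at hour 0; it finishes at hour 4.
C waits on B (finishes hour 4, plus 1-hour gap → hour 5), so it starts at hour 5 and finishes at 5 + 9 = hour 14.
D needs all of C (finishes hour 14, plus 3-hour gap → hour 17); B (finishes hour 4, plus 2-hour gap → hour 6). That puts its earliest start at hour 17; it finishes at 17 + 2 = hour 19.
For E: D (finishes hour 19); B (finishes hour 4); C (finishes hour 14, plus 3-hour gap → hour 17). Taking the maximum gives a start of hour 19, and it finishes at 19 + 6 = hour 25.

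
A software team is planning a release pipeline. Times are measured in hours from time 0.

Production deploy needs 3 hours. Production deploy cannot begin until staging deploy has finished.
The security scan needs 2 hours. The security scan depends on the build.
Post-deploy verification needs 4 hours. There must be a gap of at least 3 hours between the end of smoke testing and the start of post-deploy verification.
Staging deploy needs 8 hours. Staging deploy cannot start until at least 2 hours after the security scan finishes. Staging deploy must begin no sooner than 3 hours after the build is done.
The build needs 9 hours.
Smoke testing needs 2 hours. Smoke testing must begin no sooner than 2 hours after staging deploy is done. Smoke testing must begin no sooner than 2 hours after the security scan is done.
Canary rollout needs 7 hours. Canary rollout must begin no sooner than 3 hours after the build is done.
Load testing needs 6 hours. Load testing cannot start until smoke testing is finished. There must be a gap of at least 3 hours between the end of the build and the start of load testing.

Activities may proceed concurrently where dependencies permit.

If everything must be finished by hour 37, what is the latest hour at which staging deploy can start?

18

Load testing must finish by hour 37; it takes 6 hours, so it must start by 37 − 6 = hour 31.
Nothing follows post-deploy verification; the deadline of hour 37 is its only limit. It must start by 37 − 4 = hour 33.
For smoke testing: load testing (must start by hour 31); post-deploy verification (must start by hour 33, minus 3-hour gap → hour 30). The most restrictive is hour 30; with a 2-hour duration, smoke testing must start by hour 28.
Production deploy has no dependents, so it just needs to finish by hour 37. Starting by 37 − 3 = hour 34 achieves that.
For staging deploy: smoke testing (must start by hour 28, minus 2-hour gap → hour 26); production deploy (must start by hour 34). The most restrictive is hour 26; with an 8-hour duration, staging deploy must start by hour 18.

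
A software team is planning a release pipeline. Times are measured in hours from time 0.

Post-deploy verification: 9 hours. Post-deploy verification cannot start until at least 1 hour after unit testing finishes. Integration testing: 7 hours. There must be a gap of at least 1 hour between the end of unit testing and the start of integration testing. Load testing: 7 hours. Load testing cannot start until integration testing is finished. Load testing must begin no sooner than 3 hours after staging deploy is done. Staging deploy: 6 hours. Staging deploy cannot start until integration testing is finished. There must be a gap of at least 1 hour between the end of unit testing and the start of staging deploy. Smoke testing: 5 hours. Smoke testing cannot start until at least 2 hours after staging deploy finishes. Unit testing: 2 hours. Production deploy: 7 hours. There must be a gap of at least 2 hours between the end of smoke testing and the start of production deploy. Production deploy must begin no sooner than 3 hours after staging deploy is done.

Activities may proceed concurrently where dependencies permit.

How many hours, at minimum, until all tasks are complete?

Unit testing has no prerequisites, so it starts at hour 0 and finishes at hour 2.
Post-deploy verification cannot begin until unit testing (finishes hour 2, plus 1-hour gap → hour 3). It runs from hour 3 to 3 + 9 = hour 12.
Integration testing waits on unit testing (finishes hour 2, plus 1-hour gap → hour 3), so it starts at hour 3 and finishes at 3 + 7 = hour 10.
Staging deploy cannot start until integration testing (finishes hour 10); unit testing (finishes hour 2, plus 1-hour gap → hour 3). The controlling bound is hour 10, so staging deploy finishes at 10 + 6 = hour 16.
Load testing cannot start until integration testing (finishes hour 10); staging deploy (finishes hour 16, plus 3-hour gap → hour 19). The controlling bound is hour 19, so load testing finishes at 19 + 7 = hour 26.
After staging deploy (finishes hour 16, plus 2-hour gap → hour 18), smoke testing can start at hour 18 and finishes at hour 23.
Production deploy needs all of smoke testing (finishes hour 23, plus 2-hour gap → hour 25); staging deploy (finishes hour 16, plus 3-hour gap → hour 19). That puts its earliest start at hour 25; it finishes at 25 + 7 = hour 32.
All tasks are finished once the last one completes. Finish times: Unit testing at 2, Integration testing at 10, Staging deploy at 16, Smoke testing at 23, Load testing at 26, Production deploy at 32, Post-deploy verification at 12. The latest is hour 32.

32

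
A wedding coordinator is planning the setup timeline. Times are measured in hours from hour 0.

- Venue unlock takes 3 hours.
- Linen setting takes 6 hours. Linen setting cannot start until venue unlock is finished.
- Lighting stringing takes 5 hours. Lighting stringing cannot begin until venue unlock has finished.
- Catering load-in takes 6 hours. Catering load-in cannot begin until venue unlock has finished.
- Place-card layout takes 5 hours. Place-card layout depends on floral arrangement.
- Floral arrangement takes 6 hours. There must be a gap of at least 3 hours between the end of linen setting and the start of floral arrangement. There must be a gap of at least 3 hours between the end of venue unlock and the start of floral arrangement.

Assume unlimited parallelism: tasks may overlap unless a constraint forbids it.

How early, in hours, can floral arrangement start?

12

Nothing blocks venue unlock, so it runs from hour 0 to hour 3.
Linen setting cannot begin until venue unlock (finishes hour 3). It runs from hour 3 to 3 + 6 = hour 9.
Floral arrangement waits on linen setting (finishes hour 9, plus 3-hour gap → hour 12); venue unlock (finishes hour 3, plus 3-hour gap → hour 6). The latest of these is hour 12, which is the earliest floral arrangement can start.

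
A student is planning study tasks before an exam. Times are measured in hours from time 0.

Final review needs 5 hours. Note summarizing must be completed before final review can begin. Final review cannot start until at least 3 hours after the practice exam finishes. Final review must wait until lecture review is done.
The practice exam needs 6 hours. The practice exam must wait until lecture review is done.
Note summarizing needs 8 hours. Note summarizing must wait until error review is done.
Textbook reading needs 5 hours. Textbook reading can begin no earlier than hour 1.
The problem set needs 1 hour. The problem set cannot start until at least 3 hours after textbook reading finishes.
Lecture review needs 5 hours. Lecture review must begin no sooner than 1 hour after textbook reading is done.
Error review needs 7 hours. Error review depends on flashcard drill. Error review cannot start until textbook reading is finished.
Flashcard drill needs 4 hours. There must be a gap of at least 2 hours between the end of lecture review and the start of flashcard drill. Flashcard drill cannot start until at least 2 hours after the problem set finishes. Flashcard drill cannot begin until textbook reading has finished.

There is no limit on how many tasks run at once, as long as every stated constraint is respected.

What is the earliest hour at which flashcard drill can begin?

14

Textbook reading waits on its own release at hour 1, so it starts at hour 1 and finishes at 1 + 5 = hour 6.
After textbook reading (finishes hour 6, plus 3-hour gap → hour 9), the problem set can start at hour 9 and finishes at hour 10.
Lecture review waits on textbook reading (finishes hour 6, plus 1-hour gap → hour 7), so it starts at hour 7 and finishes at 7 + 5 = hour 12.
Flashcard drill waits on lecture review (finishes hour 12, plus 2-hour gap → hour 14); the problem set (finishes hour 10, plus 2-hour gap → hour 12); textbook reading (finishes hour 6). The latest of these is hour 14, which is the earliest flashcard drill can start.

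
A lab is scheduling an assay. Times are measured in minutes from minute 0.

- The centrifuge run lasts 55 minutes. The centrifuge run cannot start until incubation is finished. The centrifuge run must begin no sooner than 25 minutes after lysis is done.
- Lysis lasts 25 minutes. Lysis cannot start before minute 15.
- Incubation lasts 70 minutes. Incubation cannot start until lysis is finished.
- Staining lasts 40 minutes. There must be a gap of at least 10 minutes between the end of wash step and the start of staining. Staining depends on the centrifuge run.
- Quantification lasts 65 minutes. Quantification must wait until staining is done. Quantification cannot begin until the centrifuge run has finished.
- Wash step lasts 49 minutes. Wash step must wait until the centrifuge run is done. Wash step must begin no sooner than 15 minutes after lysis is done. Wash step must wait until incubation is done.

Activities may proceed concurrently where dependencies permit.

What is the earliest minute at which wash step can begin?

Lysis waits on its own release at minute 15, so it starts at minute 15 and finishes at 15 + 25 = minute 40.
Incubation waits on lysis (finishes minute 40), so it starts at minute 40 and finishes at 40 + 70 = minute 110.
For the centrifuge run: incubation (finishes minute 110); lysis (finishes minute 40, plus 25-minute gap → minute 65). Taking the maximum gives a start of minute 110, and it finishes at 110 + 55 = minute 165.
Wash step waits on the centrifuge run (finishes minute 165); lysis (finishes minute 40, plus 15-minute gap → minute 55); incubation (finishes minute 110). The latest of these is minute 165, which is the earliest wash step can start.

165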